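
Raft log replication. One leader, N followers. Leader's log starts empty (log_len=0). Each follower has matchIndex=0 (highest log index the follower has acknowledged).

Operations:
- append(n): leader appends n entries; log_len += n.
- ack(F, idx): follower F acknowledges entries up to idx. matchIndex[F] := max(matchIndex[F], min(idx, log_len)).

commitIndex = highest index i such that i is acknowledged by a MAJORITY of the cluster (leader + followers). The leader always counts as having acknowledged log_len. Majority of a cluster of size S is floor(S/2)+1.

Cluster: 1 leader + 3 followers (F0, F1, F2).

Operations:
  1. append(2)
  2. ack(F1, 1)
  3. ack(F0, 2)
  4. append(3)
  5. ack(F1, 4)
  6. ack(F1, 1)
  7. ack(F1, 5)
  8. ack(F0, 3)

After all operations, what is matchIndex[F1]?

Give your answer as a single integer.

Answer: 5

Derivation:
Op 1: append 2 -> log_len=2
Op 2: F1 acks idx 1 -> match: F0=0 F1=1 F2=0; commitIndex=0
Op 3: F0 acks idx 2 -> match: F0=2 F1=1 F2=0; commitIndex=1
Op 4: append 3 -> log_len=5
Op 5: F1 acks idx 4 -> match: F0=2 F1=4 F2=0; commitIndex=2
Op 6: F1 acks idx 1 -> match: F0=2 F1=4 F2=0; commitIndex=2
Op 7: F1 acks idx 5 -> match: F0=2 F1=5 F2=0; commitIndex=2
Op 8: F0 acks idx 3 -> match: F0=3 F1=5 F2=0; commitIndex=3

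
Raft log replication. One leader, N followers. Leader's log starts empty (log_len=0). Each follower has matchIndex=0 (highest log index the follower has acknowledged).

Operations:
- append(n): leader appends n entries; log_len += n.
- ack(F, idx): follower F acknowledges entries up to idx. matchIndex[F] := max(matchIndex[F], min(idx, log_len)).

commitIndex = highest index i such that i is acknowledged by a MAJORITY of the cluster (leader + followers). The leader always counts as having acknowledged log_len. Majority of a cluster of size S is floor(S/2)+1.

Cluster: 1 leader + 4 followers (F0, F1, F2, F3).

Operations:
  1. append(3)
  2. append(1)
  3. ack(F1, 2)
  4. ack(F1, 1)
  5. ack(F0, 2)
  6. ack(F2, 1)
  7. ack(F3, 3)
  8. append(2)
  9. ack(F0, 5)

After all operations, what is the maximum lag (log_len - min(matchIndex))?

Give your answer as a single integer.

Op 1: append 3 -> log_len=3
Op 2: append 1 -> log_len=4
Op 3: F1 acks idx 2 -> match: F0=0 F1=2 F2=0 F3=0; commitIndex=0
Op 4: F1 acks idx 1 -> match: F0=0 F1=2 F2=0 F3=0; commitIndex=0
Op 5: F0 acks idx 2 -> match: F0=2 F1=2 F2=0 F3=0; commitIndex=2
Op 6: F2 acks idx 1 -> match: F0=2 F1=2 F2=1 F3=0; commitIndex=2
Op 7: F3 acks idx 3 -> match: F0=2 F1=2 F2=1 F3=3; commitIndex=2
Op 8: append 2 -> log_len=6
Op 9: F0 acks idx 5 -> match: F0=5 F1=2 F2=1 F3=3; commitIndex=3

Answer: 5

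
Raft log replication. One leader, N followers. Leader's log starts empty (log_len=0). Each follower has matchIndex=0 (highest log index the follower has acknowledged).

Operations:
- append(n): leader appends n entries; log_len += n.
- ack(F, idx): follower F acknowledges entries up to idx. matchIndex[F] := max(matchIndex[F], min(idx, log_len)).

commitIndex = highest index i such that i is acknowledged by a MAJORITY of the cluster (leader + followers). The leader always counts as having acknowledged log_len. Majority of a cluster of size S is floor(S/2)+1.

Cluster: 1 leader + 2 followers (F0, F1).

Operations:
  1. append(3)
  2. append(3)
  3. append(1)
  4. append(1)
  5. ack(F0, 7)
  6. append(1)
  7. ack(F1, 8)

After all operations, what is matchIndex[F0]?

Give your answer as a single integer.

Answer: 7

Derivation:
Op 1: append 3 -> log_len=3
Op 2: append 3 -> log_len=6
Op 3: append 1 -> log_len=7
Op 4: append 1 -> log_len=8
Op 5: F0 acks idx 7 -> match: F0=7 F1=0; commitIndex=7
Op 6: append 1 -> log_len=9
Op 7: F1 acks idx 8 -> match: F0=7 F1=8; commitIndex=8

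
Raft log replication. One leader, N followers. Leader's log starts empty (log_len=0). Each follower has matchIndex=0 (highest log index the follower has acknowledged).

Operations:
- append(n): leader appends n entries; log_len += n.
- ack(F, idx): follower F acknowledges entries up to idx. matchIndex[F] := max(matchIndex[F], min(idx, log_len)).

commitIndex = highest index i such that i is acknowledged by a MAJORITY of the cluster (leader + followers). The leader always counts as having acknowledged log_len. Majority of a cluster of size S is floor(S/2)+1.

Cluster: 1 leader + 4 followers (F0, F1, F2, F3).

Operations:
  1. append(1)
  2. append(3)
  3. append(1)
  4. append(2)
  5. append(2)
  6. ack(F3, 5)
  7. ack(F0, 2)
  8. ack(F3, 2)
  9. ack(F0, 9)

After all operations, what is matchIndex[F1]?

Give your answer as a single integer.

Answer: 0

Derivation:
Op 1: append 1 -> log_len=1
Op 2: append 3 -> log_len=4
Op 3: append 1 -> log_len=5
Op 4: append 2 -> log_len=7
Op 5: append 2 -> log_len=9
Op 6: F3 acks idx 5 -> match: F0=0 F1=0 F2=0 F3=5; commitIndex=0
Op 7: F0 acks idx 2 -> match: F0=2 F1=0 F2=0 F3=5; commitIndex=2
Op 8: F3 acks idx 2 -> match: F0=2 F1=0 F2=0 F3=5; commitIndex=2
Op 9: F0 acks idx 9 -> match: F0=9 F1=0 F2=0 F3=5; commitIndex=5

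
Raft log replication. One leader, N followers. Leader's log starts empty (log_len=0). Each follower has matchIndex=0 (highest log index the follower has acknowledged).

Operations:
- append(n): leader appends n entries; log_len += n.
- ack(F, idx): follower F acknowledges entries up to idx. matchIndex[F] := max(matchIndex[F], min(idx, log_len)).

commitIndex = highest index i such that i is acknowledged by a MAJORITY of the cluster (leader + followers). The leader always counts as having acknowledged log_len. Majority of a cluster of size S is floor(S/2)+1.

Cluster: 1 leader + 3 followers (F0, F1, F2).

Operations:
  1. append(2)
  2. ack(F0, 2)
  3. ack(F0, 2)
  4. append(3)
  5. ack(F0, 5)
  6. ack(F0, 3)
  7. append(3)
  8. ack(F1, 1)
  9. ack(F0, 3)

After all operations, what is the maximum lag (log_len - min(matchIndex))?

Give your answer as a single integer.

Op 1: append 2 -> log_len=2
Op 2: F0 acks idx 2 -> match: F0=2 F1=0 F2=0; commitIndex=0
Op 3: F0 acks idx 2 -> match: F0=2 F1=0 F2=0; commitIndex=0
Op 4: append 3 -> log_len=5
Op 5: F0 acks idx 5 -> match: F0=5 F1=0 F2=0; commitIndex=0
Op 6: F0 acks idx 3 -> match: F0=5 F1=0 F2=0; commitIndex=0
Op 7: append 3 -> log_len=8
Op 8: F1 acks idx 1 -> match: F0=5 F1=1 F2=0; commitIndex=1
Op 9: F0 acks idx 3 -> match: F0=5 F1=1 F2=0; commitIndex=1

Answer: 8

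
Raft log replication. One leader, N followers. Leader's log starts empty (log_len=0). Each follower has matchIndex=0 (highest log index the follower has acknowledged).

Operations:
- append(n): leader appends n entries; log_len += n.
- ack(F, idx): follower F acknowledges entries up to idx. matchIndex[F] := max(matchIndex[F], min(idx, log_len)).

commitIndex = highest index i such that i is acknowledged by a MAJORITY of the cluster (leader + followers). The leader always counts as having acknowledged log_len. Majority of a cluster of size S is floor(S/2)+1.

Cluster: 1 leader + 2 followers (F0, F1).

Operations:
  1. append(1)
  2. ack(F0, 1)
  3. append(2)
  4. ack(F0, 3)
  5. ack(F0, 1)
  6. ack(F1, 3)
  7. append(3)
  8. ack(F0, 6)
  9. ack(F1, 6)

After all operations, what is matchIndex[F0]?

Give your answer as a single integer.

Answer: 6

Derivation:
Op 1: append 1 -> log_len=1
Op 2: F0 acks idx 1 -> match: F0=1 F1=0; commitIndex=1
Op 3: append 2 -> log_len=3
Op 4: F0 acks idx 3 -> match: F0=3 F1=0; commitIndex=3
Op 5: F0 acks idx 1 -> match: F0=3 F1=0; commitIndex=3
Op 6: F1 acks idx 3 -> match: F0=3 F1=3; commitIndex=3
Op 7: append 3 -> log_len=6
Op 8: F0 acks idx 6 -> match: F0=6 F1=3; commitIndex=6
Op 9: F1 acks idx 6 -> match: F0=6 F1=6; commitIndex=6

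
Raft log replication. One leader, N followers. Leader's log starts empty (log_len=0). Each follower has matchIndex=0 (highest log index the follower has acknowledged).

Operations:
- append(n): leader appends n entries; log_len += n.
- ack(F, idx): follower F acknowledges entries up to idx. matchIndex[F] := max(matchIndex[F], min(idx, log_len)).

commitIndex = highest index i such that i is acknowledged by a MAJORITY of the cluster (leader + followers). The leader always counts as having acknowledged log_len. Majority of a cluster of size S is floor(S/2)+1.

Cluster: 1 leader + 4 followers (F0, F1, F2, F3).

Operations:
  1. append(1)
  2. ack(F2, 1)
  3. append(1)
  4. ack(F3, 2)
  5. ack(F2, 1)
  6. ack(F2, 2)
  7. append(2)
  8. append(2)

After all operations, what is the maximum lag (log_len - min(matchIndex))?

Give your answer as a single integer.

Op 1: append 1 -> log_len=1
Op 2: F2 acks idx 1 -> match: F0=0 F1=0 F2=1 F3=0; commitIndex=0
Op 3: append 1 -> log_len=2
Op 4: F3 acks idx 2 -> match: F0=0 F1=0 F2=1 F3=2; commitIndex=1
Op 5: F2 acks idx 1 -> match: F0=0 F1=0 F2=1 F3=2; commitIndex=1
Op 6: F2 acks idx 2 -> match: F0=0 F1=0 F2=2 F3=2; commitIndex=2
Op 7: append 2 -> log_len=4
Op 8: append 2 -> log_len=6

Answer: 6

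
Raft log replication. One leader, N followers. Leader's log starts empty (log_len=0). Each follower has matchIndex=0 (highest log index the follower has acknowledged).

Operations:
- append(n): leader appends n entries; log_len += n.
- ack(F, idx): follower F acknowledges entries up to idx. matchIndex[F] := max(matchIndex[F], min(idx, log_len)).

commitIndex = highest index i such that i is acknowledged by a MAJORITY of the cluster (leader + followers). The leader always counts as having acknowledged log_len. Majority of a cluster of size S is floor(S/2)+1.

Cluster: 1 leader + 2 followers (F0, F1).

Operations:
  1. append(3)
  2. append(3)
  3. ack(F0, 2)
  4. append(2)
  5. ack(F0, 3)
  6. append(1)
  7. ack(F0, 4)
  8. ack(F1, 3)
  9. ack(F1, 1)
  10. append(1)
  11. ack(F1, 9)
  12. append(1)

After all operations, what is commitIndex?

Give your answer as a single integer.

Op 1: append 3 -> log_len=3
Op 2: append 3 -> log_len=6
Op 3: F0 acks idx 2 -> match: F0=2 F1=0; commitIndex=2
Op 4: append 2 -> log_len=8
Op 5: F0 acks idx 3 -> match: F0=3 F1=0; commitIndex=3
Op 6: append 1 -> log_len=9
Op 7: F0 acks idx 4 -> match: F0=4 F1=0; commitIndex=4
Op 8: F1 acks idx 3 -> match: F0=4 F1=3; commitIndex=4
Op 9: F1 acks idx 1 -> match: F0=4 F1=3; commitIndex=4
Op 10: append 1 -> log_len=10
Op 11: F1 acks idx 9 -> match: F0=4 F1=9; commitIndex=9
Op 12: append 1 -> log_len=11

Answer: 9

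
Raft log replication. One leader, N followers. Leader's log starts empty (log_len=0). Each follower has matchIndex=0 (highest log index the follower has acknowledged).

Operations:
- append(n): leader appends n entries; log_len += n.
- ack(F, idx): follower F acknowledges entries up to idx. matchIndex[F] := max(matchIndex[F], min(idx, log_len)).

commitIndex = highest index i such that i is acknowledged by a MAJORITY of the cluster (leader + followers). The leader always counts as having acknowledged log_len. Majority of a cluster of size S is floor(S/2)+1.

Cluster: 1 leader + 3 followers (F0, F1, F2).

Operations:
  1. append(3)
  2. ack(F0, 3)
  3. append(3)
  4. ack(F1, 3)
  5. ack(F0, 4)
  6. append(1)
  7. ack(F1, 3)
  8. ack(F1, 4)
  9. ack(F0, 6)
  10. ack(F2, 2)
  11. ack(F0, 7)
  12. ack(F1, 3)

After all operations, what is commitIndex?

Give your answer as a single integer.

Answer: 4

Derivation:
Op 1: append 3 -> log_len=3
Op 2: F0 acks idx 3 -> match: F0=3 F1=0 F2=0; commitIndex=0
Op 3: append 3 -> log_len=6
Op 4: F1 acks idx 3 -> match: F0=3 F1=3 F2=0; commitIndex=3
Op 5: F0 acks idx 4 -> match: F0=4 F1=3 F2=0; commitIndex=3
Op 6: append 1 -> log_len=7
Op 7: F1 acks idx 3 -> match: F0=4 F1=3 F2=0; commitIndex=3
Op 8: F1 acks idx 4 -> match: F0=4 F1=4 F2=0; commitIndex=4
Op 9: F0 acks idx 6 -> match: F0=6 F1=4 F2=0; commitIndex=4
Op 10: F2 acks idx 2 -> match: F0=6 F1=4 F2=2; commitIndex=4
Op 11: F0 acks idx 7 -> match: F0=7 F1=4 F2=2; commitIndex=4
Op 12: F1 acks idx 3 -> match: F0=7 F1=4 F2=2; commitIndex=4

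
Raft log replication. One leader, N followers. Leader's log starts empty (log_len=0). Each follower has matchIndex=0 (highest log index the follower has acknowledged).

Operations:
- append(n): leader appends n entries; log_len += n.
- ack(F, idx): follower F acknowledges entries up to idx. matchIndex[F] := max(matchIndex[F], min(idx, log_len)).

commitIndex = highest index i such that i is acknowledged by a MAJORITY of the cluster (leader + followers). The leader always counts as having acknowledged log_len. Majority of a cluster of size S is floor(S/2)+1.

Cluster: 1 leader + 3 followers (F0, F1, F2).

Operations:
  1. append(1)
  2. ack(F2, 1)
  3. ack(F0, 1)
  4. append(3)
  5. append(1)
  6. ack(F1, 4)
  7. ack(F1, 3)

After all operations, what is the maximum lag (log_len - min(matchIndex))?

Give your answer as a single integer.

Op 1: append 1 -> log_len=1
Op 2: F2 acks idx 1 -> match: F0=0 F1=0 F2=1; commitIndex=0
Op 3: F0 acks idx 1 -> match: F0=1 F1=0 F2=1; commitIndex=1
Op 4: append 3 -> log_len=4
Op 5: append 1 -> log_len=5
Op 6: F1 acks idx 4 -> match: F0=1 F1=4 F2=1; commitIndex=1
Op 7: F1 acks idx 3 -> match: F0=1 F1=4 F2=1; commitIndex=1

Answer: 4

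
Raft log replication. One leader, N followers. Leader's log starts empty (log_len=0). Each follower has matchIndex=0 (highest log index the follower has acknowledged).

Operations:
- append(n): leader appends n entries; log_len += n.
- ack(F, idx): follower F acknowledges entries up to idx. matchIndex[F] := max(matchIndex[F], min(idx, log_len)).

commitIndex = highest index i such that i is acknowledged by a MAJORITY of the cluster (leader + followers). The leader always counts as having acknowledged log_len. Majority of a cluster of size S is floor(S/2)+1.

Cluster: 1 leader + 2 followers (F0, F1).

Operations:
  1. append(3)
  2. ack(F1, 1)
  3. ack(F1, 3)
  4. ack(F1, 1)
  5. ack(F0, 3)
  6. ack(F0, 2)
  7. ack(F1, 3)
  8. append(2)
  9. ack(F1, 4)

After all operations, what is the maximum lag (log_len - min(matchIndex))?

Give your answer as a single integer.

Answer: 2

Derivation:
Op 1: append 3 -> log_len=3
Op 2: F1 acks idx 1 -> match: F0=0 F1=1; commitIndex=1
Op 3: F1 acks idx 3 -> match: F0=0 F1=3; commitIndex=3
Op 4: F1 acks idx 1 -> match: F0=0 F1=3; commitIndex=3
Op 5: F0 acks idx 3 -> match: F0=3 F1=3; commitIndex=3
Op 6: F0 acks idx 2 -> match: F0=3 F1=3; commitIndex=3
Op 7: F1 acks idx 3 -> match: F0=3 F1=3; commitIndex=3
Op 8: append 2 -> log_len=5
Op 9: F1 acks idx 4 -> match: F0=3 F1=4; commitIndex=4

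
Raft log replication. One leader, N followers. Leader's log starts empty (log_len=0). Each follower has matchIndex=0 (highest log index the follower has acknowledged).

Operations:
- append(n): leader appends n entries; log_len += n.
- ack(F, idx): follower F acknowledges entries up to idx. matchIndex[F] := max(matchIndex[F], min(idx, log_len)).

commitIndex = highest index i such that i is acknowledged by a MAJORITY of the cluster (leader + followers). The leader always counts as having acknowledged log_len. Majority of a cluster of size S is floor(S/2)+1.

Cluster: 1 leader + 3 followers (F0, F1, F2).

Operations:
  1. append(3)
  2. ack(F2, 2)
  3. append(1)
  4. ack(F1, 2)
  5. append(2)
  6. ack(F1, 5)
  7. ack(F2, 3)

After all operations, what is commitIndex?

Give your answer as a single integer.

Op 1: append 3 -> log_len=3
Op 2: F2 acks idx 2 -> match: F0=0 F1=0 F2=2; commitIndex=0
Op 3: append 1 -> log_len=4
Op 4: F1 acks idx 2 -> match: F0=0 F1=2 F2=2; commitIndex=2
Op 5: append 2 -> log_len=6
Op 6: F1 acks idx 5 -> match: F0=0 F1=5 F2=2; commitIndex=2
Op 7: F2 acks idx 3 -> match: F0=0 F1=5 F2=3; commitIndex=3

Answer: 3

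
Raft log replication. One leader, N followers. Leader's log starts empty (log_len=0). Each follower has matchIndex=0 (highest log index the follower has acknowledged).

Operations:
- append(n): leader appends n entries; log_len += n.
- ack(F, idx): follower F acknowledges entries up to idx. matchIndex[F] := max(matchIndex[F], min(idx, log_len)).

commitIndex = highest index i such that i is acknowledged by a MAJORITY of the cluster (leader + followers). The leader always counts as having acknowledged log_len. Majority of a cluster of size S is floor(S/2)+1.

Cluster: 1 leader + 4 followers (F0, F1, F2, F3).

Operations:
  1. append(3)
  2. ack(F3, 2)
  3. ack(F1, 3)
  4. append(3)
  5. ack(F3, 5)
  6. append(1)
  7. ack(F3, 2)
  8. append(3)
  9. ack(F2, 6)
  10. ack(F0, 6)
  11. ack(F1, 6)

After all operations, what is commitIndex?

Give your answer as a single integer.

Op 1: append 3 -> log_len=3
Op 2: F3 acks idx 2 -> match: F0=0 F1=0 F2=0 F3=2; commitIndex=0
Op 3: F1 acks idx 3 -> match: F0=0 F1=3 F2=0 F3=2; commitIndex=2
Op 4: append 3 -> log_len=6
Op 5: F3 acks idx 5 -> match: F0=0 F1=3 F2=0 F3=5; commitIndex=3
Op 6: append 1 -> log_len=7
Op 7: F3 acks idx 2 -> match: F0=0 F1=3 F2=0 F3=5; commitIndex=3
Op 8: append 3 -> log_len=10
Op 9: F2 acks idx 6 -> match: F0=0 F1=3 F2=6 F3=5; commitIndex=5
Op 10: F0 acks idx 6 -> match: F0=6 F1=3 F2=6 F3=5; commitIndex=6
Op 11: F1 acks idx 6 -> match: F0=6 F1=6 F2=6 F3=5; commitIndex=6

Answer: 6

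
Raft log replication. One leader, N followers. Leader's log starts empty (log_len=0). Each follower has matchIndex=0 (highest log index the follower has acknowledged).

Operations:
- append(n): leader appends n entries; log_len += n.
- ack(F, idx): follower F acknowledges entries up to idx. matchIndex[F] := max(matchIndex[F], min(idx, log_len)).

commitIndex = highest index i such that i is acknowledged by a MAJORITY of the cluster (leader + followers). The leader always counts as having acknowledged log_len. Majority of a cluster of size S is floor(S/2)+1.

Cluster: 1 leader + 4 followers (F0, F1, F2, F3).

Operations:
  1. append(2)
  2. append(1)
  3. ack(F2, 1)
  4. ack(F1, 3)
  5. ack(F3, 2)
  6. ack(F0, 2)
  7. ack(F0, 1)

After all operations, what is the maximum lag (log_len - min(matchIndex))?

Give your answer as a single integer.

Answer: 2

Derivation:
Op 1: append 2 -> log_len=2
Op 2: append 1 -> log_len=3
Op 3: F2 acks idx 1 -> match: F0=0 F1=0 F2=1 F3=0; commitIndex=0
Op 4: F1 acks idx 3 -> match: F0=0 F1=3 F2=1 F3=0; commitIndex=1
Op 5: F3 acks idx 2 -> match: F0=0 F1=3 F2=1 F3=2; commitIndex=2
Op 6: F0 acks idx 2 -> match: F0=2 F1=3 F2=1 F3=2; commitIndex=2
Op 7: F0 acks idx 1 -> match: F0=2 F1=3 F2=1 F3=2; commitIndex=2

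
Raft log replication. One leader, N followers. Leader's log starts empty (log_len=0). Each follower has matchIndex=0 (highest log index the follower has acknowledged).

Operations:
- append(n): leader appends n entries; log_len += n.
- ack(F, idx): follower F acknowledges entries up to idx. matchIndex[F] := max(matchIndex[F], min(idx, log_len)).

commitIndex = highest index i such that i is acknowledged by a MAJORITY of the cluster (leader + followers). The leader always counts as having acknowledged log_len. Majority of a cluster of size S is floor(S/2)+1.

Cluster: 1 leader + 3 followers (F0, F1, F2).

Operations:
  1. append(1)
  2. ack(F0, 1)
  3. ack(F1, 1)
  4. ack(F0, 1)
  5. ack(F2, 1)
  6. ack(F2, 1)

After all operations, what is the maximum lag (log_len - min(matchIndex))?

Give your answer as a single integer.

Op 1: append 1 -> log_len=1
Op 2: F0 acks idx 1 -> match: F0=1 F1=0 F2=0; commitIndex=0
Op 3: F1 acks idx 1 -> match: F0=1 F1=1 F2=0; commitIndex=1
Op 4: F0 acks idx 1 -> match: F0=1 F1=1 F2=0; commitIndex=1
Op 5: F2 acks idx 1 -> match: F0=1 F1=1 F2=1; commitIndex=1
Op 6: F2 acks idx 1 -> match: F0=1 F1=1 F2=1; commitIndex=1

Answer: 0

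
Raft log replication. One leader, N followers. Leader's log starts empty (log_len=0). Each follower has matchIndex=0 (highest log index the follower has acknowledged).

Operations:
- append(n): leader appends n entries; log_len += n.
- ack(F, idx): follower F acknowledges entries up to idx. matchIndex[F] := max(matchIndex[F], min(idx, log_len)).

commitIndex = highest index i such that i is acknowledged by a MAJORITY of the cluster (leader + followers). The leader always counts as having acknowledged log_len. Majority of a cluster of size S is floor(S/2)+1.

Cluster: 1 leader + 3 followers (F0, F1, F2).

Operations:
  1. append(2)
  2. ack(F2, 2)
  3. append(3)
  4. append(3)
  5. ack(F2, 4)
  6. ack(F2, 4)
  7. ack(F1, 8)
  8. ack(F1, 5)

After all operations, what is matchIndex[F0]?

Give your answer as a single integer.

Answer: 0

Derivation:
Op 1: append 2 -> log_len=2
Op 2: F2 acks idx 2 -> match: F0=0 F1=0 F2=2; commitIndex=0
Op 3: append 3 -> log_len=5
Op 4: append 3 -> log_len=8
Op 5: F2 acks idx 4 -> match: F0=0 F1=0 F2=4; commitIndex=0
Op 6: F2 acks idx 4 -> match: F0=0 F1=0 F2=4; commitIndex=0
Op 7: F1 acks idx 8 -> match: F0=0 F1=8 F2=4; commitIndex=4
Op 8: F1 acks idx 5 -> match: F0=0 F1=8 F2=4; commitIndex=4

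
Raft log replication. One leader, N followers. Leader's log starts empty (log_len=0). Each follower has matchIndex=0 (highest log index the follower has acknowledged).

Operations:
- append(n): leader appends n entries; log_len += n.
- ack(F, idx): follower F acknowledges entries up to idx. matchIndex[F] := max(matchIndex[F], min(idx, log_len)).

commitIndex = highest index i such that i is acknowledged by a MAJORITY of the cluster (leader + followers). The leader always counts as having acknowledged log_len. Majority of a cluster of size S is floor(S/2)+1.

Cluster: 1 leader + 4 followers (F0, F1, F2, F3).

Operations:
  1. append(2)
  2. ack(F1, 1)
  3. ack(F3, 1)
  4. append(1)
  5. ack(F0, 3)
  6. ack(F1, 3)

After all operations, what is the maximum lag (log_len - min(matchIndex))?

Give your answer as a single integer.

Op 1: append 2 -> log_len=2
Op 2: F1 acks idx 1 -> match: F0=0 F1=1 F2=0 F3=0; commitIndex=0
Op 3: F3 acks idx 1 -> match: F0=0 F1=1 F2=0 F3=1; commitIndex=1
Op 4: append 1 -> log_len=3
Op 5: F0 acks idx 3 -> match: F0=3 F1=1 F2=0 F3=1; commitIndex=1
Op 6: F1 acks idx 3 -> match: F0=3 F1=3 F2=0 F3=1; commitIndex=3

Answer: 3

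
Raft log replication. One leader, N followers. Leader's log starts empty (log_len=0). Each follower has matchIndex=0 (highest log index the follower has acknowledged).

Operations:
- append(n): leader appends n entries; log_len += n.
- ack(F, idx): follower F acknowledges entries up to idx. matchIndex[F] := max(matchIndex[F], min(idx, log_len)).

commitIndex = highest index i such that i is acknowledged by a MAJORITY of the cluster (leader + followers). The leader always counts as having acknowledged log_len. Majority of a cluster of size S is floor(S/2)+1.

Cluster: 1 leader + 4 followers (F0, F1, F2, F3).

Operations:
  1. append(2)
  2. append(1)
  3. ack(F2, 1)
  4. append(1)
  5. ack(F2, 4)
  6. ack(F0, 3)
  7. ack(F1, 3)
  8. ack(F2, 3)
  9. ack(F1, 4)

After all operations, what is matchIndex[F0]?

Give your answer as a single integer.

Op 1: append 2 -> log_len=2
Op 2: append 1 -> log_len=3
Op 3: F2 acks idx 1 -> match: F0=0 F1=0 F2=1 F3=0; commitIndex=0
Op 4: append 1 -> log_len=4
Op 5: F2 acks idx 4 -> match: F0=0 F1=0 F2=4 F3=0; commitIndex=0
Op 6: F0 acks idx 3 -> match: F0=3 F1=0 F2=4 F3=0; commitIndex=3
Op 7: F1 acks idx 3 -> match: F0=3 F1=3 F2=4 F3=0; commitIndex=3
Op 8: F2 acks idx 3 -> match: F0=3 F1=3 F2=4 F3=0; commitIndex=3
Op 9: F1 acks idx 4 -> match: F0=3 F1=4 F2=4 F3=0; commitIndex=4

Answer: 3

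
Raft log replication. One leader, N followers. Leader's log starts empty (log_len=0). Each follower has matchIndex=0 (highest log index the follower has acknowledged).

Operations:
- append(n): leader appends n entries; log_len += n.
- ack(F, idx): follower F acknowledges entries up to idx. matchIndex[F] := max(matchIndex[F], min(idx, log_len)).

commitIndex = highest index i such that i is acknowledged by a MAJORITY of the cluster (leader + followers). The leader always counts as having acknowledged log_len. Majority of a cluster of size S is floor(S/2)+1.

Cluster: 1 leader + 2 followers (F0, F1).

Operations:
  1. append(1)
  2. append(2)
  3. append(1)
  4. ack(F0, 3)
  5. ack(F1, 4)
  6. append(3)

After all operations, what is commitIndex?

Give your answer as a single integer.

Answer: 4

Derivation:
Op 1: append 1 -> log_len=1
Op 2: append 2 -> log_len=3
Op 3: append 1 -> log_len=4
Op 4: F0 acks idx 3 -> match: F0=3 F1=0; commitIndex=3
Op 5: F1 acks idx 4 -> match: F0=3 F1=4; commitIndex=4
Op 6: append 3 -> log_len=7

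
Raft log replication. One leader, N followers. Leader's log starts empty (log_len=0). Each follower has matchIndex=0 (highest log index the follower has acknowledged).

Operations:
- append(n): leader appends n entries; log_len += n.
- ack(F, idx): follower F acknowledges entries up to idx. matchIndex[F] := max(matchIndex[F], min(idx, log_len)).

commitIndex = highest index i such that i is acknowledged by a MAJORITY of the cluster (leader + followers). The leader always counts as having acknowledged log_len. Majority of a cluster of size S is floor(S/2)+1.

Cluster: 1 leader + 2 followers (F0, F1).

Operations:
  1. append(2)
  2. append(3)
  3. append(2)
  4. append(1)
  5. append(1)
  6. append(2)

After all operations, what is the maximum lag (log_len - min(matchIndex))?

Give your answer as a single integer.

Op 1: append 2 -> log_len=2
Op 2: append 3 -> log_len=5
Op 3: append 2 -> log_len=7
Op 4: append 1 -> log_len=8
Op 5: append 1 -> log_len=9
Op 6: append 2 -> log_len=11

Answer: 11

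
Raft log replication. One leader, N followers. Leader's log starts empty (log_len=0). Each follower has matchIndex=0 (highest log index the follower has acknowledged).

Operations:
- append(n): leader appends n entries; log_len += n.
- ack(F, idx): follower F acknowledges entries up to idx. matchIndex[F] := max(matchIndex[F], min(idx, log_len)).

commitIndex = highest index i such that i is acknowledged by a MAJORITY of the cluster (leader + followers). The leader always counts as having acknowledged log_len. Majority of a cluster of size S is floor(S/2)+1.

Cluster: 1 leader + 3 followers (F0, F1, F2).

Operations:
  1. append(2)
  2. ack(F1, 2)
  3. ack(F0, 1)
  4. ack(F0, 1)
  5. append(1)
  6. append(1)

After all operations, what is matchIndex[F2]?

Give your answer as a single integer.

Answer: 0

Derivation:
Op 1: append 2 -> log_len=2
Op 2: F1 acks idx 2 -> match: F0=0 F1=2 F2=0; commitIndex=0
Op 3: F0 acks idx 1 -> match: F0=1 F1=2 F2=0; commitIndex=1
Op 4: F0 acks idx 1 -> match: F0=1 F1=2 F2=0; commitIndex=1
Op 5: append 1 -> log_len=3
Op 6: append 1 -> log_len=4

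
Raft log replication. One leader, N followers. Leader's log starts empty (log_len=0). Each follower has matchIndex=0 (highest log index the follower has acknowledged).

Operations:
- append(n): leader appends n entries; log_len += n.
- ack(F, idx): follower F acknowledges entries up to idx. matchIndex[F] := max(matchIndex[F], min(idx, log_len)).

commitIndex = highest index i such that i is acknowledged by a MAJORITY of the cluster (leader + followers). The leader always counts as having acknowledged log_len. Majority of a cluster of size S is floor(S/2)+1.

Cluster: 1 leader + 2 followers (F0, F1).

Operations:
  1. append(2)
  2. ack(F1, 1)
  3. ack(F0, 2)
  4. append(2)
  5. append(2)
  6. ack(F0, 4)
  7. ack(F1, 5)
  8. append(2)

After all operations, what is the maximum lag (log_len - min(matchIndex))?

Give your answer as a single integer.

Answer: 4

Derivation:
Op 1: append 2 -> log_len=2
Op 2: F1 acks idx 1 -> match: F0=0 F1=1; commitIndex=1
Op 3: F0 acks idx 2 -> match: F0=2 F1=1; commitIndex=2
Op 4: append 2 -> log_len=4
Op 5: append 2 -> log_len=6
Op 6: F0 acks idx 4 -> match: F0=4 F1=1; commitIndex=4
Op 7: F1 acks idx 5 -> match: F0=4 F1=5; commitIndex=5
Op 8: append 2 -> log_len=8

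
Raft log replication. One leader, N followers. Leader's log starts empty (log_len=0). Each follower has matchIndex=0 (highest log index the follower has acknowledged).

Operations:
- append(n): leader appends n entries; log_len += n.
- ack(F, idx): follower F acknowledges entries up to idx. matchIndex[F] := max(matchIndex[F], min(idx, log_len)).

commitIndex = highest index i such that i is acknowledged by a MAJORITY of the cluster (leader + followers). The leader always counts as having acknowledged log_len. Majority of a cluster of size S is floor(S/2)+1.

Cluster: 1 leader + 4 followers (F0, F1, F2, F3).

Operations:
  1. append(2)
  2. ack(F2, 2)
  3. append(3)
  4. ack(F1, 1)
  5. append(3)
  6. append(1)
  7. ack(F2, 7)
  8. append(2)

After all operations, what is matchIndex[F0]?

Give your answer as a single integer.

Op 1: append 2 -> log_len=2
Op 2: F2 acks idx 2 -> match: F0=0 F1=0 F2=2 F3=0; commitIndex=0
Op 3: append 3 -> log_len=5
Op 4: F1 acks idx 1 -> match: F0=0 F1=1 F2=2 F3=0; commitIndex=1
Op 5: append 3 -> log_len=8
Op 6: append 1 -> log_len=9
Op 7: F2 acks idx 7 -> match: F0=0 F1=1 F2=7 F3=0; commitIndex=1
Op 8: append 2 -> log_len=11

Answer: 0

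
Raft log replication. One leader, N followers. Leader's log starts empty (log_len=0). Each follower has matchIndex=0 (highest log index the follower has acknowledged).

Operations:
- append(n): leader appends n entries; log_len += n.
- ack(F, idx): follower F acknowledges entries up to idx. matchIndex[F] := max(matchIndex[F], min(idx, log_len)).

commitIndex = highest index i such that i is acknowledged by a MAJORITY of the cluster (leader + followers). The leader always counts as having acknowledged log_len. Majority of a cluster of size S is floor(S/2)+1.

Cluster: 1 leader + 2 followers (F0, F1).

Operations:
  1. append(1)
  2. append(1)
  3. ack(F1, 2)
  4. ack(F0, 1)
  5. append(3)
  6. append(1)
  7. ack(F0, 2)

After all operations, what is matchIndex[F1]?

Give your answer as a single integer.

Answer: 2

Derivation:
Op 1: append 1 -> log_len=1
Op 2: append 1 -> log_len=2
Op 3: F1 acks idx 2 -> match: F0=0 F1=2; commitIndex=2
Op 4: F0 acks idx 1 -> match: F0=1 F1=2; commitIndex=2
Op 5: append 3 -> log_len=5
Op 6: append 1 -> log_len=6
Op 7: F0 acks idx 2 -> match: F0=2 F1=2; commitIndex=2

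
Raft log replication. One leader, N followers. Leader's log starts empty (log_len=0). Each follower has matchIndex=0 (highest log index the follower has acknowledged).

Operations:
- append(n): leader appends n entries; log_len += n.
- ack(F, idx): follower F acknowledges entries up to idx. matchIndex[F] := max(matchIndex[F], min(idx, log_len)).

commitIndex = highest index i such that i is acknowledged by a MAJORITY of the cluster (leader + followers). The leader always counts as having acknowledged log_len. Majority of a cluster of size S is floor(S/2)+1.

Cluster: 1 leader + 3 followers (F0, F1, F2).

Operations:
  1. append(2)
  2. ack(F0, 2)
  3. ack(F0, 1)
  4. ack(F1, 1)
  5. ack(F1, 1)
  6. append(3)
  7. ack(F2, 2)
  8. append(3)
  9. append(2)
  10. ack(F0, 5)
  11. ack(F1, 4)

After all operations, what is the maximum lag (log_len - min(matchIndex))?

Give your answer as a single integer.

Answer: 8

Derivation:
Op 1: append 2 -> log_len=2
Op 2: F0 acks idx 2 -> match: F0=2 F1=0 F2=0; commitIndex=0
Op 3: F0 acks idx 1 -> match: F0=2 F1=0 F2=0; commitIndex=0
Op 4: F1 acks idx 1 -> match: F0=2 F1=1 F2=0; commitIndex=1
Op 5: F1 acks idx 1 -> match: F0=2 F1=1 F2=0; commitIndex=1
Op 6: append 3 -> log_len=5
Op 7: F2 acks idx 2 -> match: F0=2 F1=1 F2=2; commitIndex=2
Op 8: append 3 -> log_len=8
Op 9: append 2 -> log_len=10
Op 10: F0 acks idx 5 -> match: F0=5 F1=1 F2=2; commitIndex=2
Op 11: F1 acks idx 4 -> match: F0=5 F1=4 F2=2; commitIndex=4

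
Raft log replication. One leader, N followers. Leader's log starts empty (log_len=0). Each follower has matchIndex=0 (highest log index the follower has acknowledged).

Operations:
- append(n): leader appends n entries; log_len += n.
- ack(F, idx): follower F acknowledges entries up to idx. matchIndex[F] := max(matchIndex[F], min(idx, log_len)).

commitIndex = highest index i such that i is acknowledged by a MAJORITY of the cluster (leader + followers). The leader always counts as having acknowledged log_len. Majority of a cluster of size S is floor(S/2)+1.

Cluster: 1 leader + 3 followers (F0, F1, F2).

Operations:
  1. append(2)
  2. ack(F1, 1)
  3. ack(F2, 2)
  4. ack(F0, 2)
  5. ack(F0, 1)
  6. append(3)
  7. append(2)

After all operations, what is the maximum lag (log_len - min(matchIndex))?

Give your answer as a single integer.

Op 1: append 2 -> log_len=2
Op 2: F1 acks idx 1 -> match: F0=0 F1=1 F2=0; commitIndex=0
Op 3: F2 acks idx 2 -> match: F0=0 F1=1 F2=2; commitIndex=1
Op 4: F0 acks idx 2 -> match: F0=2 F1=1 F2=2; commitIndex=2
Op 5: F0 acks idx 1 -> match: F0=2 F1=1 F2=2; commitIndex=2
Op 6: append 3 -> log_len=5
Op 7: append 2 -> log_len=7

Answer: 6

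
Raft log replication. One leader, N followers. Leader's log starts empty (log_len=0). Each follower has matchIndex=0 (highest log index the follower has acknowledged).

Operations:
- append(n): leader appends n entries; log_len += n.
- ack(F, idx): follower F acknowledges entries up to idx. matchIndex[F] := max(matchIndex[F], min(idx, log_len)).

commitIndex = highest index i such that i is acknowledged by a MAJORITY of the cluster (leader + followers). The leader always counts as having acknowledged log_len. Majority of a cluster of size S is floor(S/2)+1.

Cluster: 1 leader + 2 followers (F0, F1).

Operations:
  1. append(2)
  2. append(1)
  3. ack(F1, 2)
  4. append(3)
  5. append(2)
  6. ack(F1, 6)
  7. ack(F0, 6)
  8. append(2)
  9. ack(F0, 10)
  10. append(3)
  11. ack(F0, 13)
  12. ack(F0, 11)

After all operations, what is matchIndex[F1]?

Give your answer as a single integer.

Op 1: append 2 -> log_len=2
Op 2: append 1 -> log_len=3
Op 3: F1 acks idx 2 -> match: F0=0 F1=2; commitIndex=2
Op 4: append 3 -> log_len=6
Op 5: append 2 -> log_len=8
Op 6: F1 acks idx 6 -> match: F0=0 F1=6; commitIndex=6
Op 7: F0 acks idx 6 -> match: F0=6 F1=6; commitIndex=6
Op 8: append 2 -> log_len=10
Op 9: F0 acks idx 10 -> match: F0=10 F1=6; commitIndex=10
Op 10: append 3 -> log_len=13
Op 11: F0 acks idx 13 -> match: F0=13 F1=6; commitIndex=13
Op 12: F0 acks idx 11 -> match: F0=13 F1=6; commitIndex=13

Answer: 6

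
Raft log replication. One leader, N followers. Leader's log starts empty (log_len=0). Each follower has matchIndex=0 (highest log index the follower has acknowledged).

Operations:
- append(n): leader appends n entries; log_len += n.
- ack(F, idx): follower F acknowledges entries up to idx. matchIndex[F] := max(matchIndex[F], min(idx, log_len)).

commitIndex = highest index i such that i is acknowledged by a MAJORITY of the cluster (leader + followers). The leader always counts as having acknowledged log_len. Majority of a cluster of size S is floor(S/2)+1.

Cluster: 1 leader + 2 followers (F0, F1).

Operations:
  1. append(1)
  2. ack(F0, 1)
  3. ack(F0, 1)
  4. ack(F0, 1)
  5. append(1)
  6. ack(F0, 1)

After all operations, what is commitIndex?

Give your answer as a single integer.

Op 1: append 1 -> log_len=1
Op 2: F0 acks idx 1 -> match: F0=1 F1=0; commitIndex=1
Op 3: F0 acks idx 1 -> match: F0=1 F1=0; commitIndex=1
Op 4: F0 acks idx 1 -> match: F0=1 F1=0; commitIndex=1
Op 5: append 1 -> log_len=2
Op 6: F0 acks idx 1 -> match: F0=1 F1=0; commitIndex=1

Answer: 1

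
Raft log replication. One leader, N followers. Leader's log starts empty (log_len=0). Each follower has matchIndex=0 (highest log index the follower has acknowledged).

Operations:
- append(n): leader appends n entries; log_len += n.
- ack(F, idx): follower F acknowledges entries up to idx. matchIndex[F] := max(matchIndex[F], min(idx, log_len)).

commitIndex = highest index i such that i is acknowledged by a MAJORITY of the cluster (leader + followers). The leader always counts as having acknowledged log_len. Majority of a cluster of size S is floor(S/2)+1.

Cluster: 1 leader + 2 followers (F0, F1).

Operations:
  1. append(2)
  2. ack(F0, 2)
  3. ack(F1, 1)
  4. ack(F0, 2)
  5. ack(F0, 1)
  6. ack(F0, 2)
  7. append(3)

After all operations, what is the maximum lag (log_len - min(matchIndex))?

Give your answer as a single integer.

Answer: 4

Derivation:
Op 1: append 2 -> log_len=2
Op 2: F0 acks idx 2 -> match: F0=2 F1=0; commitIndex=2
Op 3: F1 acks idx 1 -> match: F0=2 F1=1; commitIndex=2
Op 4: F0 acks idx 2 -> match: F0=2 F1=1; commitIndex=2
Op 5: F0 acks idx 1 -> match: F0=2 F1=1; commitIndex=2
Op 6: F0 acks idx 2 -> match: F0=2 F1=1; commitIndex=2
Op 7: append 3 -> log_len=5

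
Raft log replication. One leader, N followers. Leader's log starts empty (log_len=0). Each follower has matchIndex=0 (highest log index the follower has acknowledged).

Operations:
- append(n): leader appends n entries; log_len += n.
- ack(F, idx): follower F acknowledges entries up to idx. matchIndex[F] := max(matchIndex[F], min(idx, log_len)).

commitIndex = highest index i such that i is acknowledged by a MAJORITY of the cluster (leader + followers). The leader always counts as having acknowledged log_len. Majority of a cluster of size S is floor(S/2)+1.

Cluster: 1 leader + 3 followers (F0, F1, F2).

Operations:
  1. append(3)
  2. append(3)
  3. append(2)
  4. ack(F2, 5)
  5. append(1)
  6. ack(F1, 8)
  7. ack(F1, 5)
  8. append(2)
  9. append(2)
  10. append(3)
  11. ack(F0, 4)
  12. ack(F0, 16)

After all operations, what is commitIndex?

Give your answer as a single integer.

Op 1: append 3 -> log_len=3
Op 2: append 3 -> log_len=6
Op 3: append 2 -> log_len=8
Op 4: F2 acks idx 5 -> match: F0=0 F1=0 F2=5; commitIndex=0
Op 5: append 1 -> log_len=9
Op 6: F1 acks idx 8 -> match: F0=0 F1=8 F2=5; commitIndex=5
Op 7: F1 acks idx 5 -> match: F0=0 F1=8 F2=5; commitIndex=5
Op 8: append 2 -> log_len=11
Op 9: append 2 -> log_len=13
Op 10: append 3 -> log_len=16
Op 11: F0 acks idx 4 -> match: F0=4 F1=8 F2=5; commitIndex=5
Op 12: F0 acks idx 16 -> match: F0=16 F1=8 F2=5; commitIndex=8

Answer: 8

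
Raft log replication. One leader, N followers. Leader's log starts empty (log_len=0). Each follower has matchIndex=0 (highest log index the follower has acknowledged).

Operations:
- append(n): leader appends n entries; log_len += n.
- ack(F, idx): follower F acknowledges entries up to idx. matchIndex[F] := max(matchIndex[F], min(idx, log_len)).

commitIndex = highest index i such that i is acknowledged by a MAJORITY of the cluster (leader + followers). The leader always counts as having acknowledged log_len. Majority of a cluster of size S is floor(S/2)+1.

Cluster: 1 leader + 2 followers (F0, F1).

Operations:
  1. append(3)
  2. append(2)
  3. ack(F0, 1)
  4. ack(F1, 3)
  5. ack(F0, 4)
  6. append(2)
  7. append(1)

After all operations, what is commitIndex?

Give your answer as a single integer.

Op 1: append 3 -> log_len=3
Op 2: append 2 -> log_len=5
Op 3: F0 acks idx 1 -> match: F0=1 F1=0; commitIndex=1
Op 4: F1 acks idx 3 -> match: F0=1 F1=3; commitIndex=3
Op 5: F0 acks idx 4 -> match: F0=4 F1=3; commitIndex=4
Op 6: append 2 -> log_len=7
Op 7: append 1 -> log_len=8

Answer: 4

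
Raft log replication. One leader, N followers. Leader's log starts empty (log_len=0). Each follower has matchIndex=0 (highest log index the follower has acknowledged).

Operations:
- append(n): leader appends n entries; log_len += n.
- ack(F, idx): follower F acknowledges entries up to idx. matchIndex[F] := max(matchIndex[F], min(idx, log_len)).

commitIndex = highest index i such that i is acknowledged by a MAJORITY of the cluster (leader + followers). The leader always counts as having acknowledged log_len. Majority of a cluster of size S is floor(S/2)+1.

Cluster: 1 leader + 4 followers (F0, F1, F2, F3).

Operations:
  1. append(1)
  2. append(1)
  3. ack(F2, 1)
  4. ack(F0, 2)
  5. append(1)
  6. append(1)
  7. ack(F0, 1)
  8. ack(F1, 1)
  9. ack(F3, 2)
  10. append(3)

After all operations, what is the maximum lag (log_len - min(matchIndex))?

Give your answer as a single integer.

Op 1: append 1 -> log_len=1
Op 2: append 1 -> log_len=2
Op 3: F2 acks idx 1 -> match: F0=0 F1=0 F2=1 F3=0; commitIndex=0
Op 4: F0 acks idx 2 -> match: F0=2 F1=0 F2=1 F3=0; commitIndex=1
Op 5: append 1 -> log_len=3
Op 6: append 1 -> log_len=4
Op 7: F0 acks idx 1 -> match: F0=2 F1=0 F2=1 F3=0; commitIndex=1
Op 8: F1 acks idx 1 -> match: F0=2 F1=1 F2=1 F3=0; commitIndex=1
Op 9: F3 acks idx 2 -> match: F0=2 F1=1 F2=1 F3=2; commitIndex=2
Op 10: append 3 -> log_len=7

Answer: 6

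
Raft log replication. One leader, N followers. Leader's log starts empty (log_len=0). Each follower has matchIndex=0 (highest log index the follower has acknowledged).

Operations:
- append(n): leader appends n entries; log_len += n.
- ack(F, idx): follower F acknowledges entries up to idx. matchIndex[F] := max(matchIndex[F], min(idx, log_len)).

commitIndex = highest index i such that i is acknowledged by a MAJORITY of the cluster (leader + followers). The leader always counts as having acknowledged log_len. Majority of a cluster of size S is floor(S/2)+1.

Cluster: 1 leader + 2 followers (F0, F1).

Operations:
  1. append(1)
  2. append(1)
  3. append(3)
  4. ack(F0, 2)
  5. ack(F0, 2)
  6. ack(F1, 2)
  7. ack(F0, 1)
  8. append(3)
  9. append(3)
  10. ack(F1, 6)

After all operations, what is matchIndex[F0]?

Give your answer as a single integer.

Answer: 2

Derivation:
Op 1: append 1 -> log_len=1
Op 2: append 1 -> log_len=2
Op 3: append 3 -> log_len=5
Op 4: F0 acks idx 2 -> match: F0=2 F1=0; commitIndex=2
Op 5: F0 acks idx 2 -> match: F0=2 F1=0; commitIndex=2
Op 6: F1 acks idx 2 -> match: F0=2 F1=2; commitIndex=2
Op 7: F0 acks idx 1 -> match: F0=2 F1=2; commitIndex=2
Op 8: append 3 -> log_len=8
Op 9: append 3 -> log_len=11
Op 10: F1 acks idx 6 -> match: F0=2 F1=6; commitIndex=6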